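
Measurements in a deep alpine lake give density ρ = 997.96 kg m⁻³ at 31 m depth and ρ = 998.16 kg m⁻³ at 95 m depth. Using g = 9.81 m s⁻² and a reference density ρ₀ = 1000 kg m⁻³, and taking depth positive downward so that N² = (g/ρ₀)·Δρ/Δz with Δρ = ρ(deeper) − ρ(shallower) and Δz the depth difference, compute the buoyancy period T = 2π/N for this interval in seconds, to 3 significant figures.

Δρ = 998.16 − 997.96 = 0.20 kg m⁻³ over Δz = 95 − 31 = 64 m.
N² = (9.81/1000) × (0.20/64) = 3.0656 × 10⁻⁵ s⁻².
N = √(3.0656 × 10⁻⁵) = 5.5368 × 10⁻³ rad s⁻¹, so T = 2π/N = 1.1348 × 10³ s ≈ 1.13 × 10³ s.

1.13 × 10³ s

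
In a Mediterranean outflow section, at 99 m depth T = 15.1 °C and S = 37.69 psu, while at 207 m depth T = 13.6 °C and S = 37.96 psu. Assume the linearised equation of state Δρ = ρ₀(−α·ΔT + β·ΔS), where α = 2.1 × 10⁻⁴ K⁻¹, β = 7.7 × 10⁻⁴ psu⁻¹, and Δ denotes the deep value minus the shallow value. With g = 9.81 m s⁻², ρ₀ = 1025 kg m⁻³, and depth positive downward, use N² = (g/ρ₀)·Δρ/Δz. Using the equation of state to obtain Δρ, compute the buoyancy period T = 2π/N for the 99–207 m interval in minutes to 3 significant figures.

15.2 min

ΔT = -1.5 K, ΔS = +0.27 psu (deep − shallow).
Δρ/ρ₀ = −αΔT + βΔS = 3.15 × 10⁻⁴ + 2.079 × 10⁻⁴ = 5.229 × 10⁻⁴, so Δρ ≈ 0.5360 kg m⁻³.
N² = (g/ρ₀)·Δρ/Δz = g·(Δρ/ρ₀)/Δz = 9.81 × 5.229 × 10⁻⁴ / 108 = 4.7497 × 10⁻⁵ s⁻².
N = √(4.7497 × 10⁻⁵) = 6.8918 × 10⁻³ rad s⁻¹ → T = 2π/N = 911.69 s = 15.195 min ≈ 15.2 min.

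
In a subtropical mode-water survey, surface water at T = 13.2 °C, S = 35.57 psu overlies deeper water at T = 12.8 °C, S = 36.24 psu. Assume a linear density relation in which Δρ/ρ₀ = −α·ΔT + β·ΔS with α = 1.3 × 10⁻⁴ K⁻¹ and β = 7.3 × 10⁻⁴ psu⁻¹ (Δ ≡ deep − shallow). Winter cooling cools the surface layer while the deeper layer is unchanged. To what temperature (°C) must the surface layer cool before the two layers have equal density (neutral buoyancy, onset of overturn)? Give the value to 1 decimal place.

9.0 °C

Neutral buoyancy requires Δρ = 0, i.e. −α(T_deep − T_surf′) + β(S_deep − S_surf) = 0.
T_surf′ = T_deep − (β/α)·ΔS = 12.8 − (7.3 × 10⁻⁴/1.3 × 10⁻⁴)·(+0.67) = 9.038 °C.
Cooling required: 13.2 − (9.038) = 4.162 °C.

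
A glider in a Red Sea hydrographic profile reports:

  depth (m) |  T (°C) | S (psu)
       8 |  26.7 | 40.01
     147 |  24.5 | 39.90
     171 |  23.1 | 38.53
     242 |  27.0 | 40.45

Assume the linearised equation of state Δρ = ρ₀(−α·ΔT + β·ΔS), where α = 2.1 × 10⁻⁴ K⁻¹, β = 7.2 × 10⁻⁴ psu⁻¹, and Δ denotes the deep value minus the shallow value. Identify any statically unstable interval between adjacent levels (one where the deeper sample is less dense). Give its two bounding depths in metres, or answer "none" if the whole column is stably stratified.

147–171 m

Evaluate Δρ/ρ₀ = −αΔT + βΔS across each adjacent pair:
  8–147 m: −αΔT+βΔS = −(2.1 × 10⁻⁴)(-2.2)+(7.2 × 10⁻⁴)(-0.11) = 3.8 × 10⁻⁴ → stable
  147–171 m: −αΔT+βΔS = −(2.1 × 10⁻⁴)(-1.4)+(7.2 × 10⁻⁴)(-1.37) = -6.9 × 10⁻⁴ → UNSTABLE
  171–242 m: −αΔT+βΔS = −(2.1 × 10⁻⁴)(+3.9)+(7.2 × 10⁻⁴)(+1.92) = 5.6 × 10⁻⁴ → stable
The 147–171 m interval has Δρ < 0: lighter water underlies denser water.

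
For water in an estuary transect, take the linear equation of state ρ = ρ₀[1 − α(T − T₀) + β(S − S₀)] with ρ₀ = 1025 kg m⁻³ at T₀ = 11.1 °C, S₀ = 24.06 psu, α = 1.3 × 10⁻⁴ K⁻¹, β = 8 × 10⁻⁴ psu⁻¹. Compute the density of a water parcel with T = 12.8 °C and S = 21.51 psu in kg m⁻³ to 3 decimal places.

T − T₀ = +1.7 K, S − S₀ = -2.55 psu.
Bracket = 1 − α·(+1.7) + β·(-2.55) = 1 + (-2.261 × 10⁻³) = 0.9977390.
ρ = 1025 × 0.9977390 = 1022.682 kg m⁻³.

1022.682 kg m⁻³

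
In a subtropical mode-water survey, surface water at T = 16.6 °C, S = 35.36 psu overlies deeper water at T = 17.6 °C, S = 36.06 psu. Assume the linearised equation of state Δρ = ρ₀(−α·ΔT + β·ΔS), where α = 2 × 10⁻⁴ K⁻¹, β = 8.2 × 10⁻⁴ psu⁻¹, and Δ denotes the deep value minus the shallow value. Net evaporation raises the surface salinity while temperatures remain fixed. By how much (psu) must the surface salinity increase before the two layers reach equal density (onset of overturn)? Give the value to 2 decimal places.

Neutral buoyancy requires −α(T_deep − T_surf) + β(S_deep − S_surf′) = 0.
S_surf′ = S_deep − (α/β)·ΔT = 36.06 − (2 × 10⁻⁴/8.2 × 10⁻⁴)·(+1.0) = 35.8161 psu.
Increase required: 35.8161 − 35.36 = 0.4561 psu.

0.46 psu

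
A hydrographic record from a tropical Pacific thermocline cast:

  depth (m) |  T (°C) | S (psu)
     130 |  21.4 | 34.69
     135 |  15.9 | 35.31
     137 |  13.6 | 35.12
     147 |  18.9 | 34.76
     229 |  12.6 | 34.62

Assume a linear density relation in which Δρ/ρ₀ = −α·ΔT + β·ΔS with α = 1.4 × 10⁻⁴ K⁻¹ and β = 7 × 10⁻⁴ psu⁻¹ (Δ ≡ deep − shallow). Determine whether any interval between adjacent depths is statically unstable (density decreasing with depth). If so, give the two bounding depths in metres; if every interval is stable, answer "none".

Evaluate Δρ/ρ₀ = −αΔT + βΔS across each adjacent pair:
  130–135 m: −αΔT+βΔS = −(1.4 × 10⁻⁴)(-5.5)+(7 × 10⁻⁴)(+0.62) = 1.2 × 10⁻³ → stable
  135–137 m: −αΔT+βΔS = −(1.4 × 10⁻⁴)(-2.3)+(7 × 10⁻⁴)(-0.19) = 1.9 × 10⁻⁴ → stable
  137–147 m: −αΔT+βΔS = −(1.4 × 10⁻⁴)(+5.3)+(7 × 10⁻⁴)(-0.36) = -9.9 × 10⁻⁴ → UNSTABLE
  147–229 m: −αΔT+βΔS = −(1.4 × 10⁻⁴)(-6.3)+(7 × 10⁻⁴)(-0.14) = 7.8 × 10⁻⁴ → stable
The 137–147 m interval has Δρ < 0: lighter water underlies denser water.

137–147 m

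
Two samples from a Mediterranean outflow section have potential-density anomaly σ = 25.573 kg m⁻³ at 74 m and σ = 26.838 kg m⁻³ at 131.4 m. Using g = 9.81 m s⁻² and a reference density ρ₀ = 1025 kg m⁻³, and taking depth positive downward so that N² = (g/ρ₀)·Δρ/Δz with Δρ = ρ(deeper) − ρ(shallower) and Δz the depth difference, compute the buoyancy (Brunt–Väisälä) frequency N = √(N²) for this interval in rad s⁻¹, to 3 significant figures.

0.0145 rad s⁻¹

Δρ = 1026.838 − 1025.573 = 1.265 kg m⁻³ over Δz = 131.4 − 74 = 57.4 m.
N² = (9.81/1025) × (1.265/57.4) = 2.1092 × 10⁻⁴ s⁻².
N = √(2.1092 × 10⁻⁴) = 0.014523 rad s⁻¹ ≈ 0.0145 rad s⁻¹.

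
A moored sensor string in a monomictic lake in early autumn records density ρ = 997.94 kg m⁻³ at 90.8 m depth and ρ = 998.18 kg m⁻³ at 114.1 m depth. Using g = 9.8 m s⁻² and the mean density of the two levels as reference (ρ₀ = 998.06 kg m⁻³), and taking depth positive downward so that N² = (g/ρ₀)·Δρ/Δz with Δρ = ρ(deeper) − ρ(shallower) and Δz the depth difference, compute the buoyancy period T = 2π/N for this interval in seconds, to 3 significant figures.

Δρ = 998.18 − 997.94 = 0.24 kg m⁻³ over Δz = 114.1 − 90.8 = 23.3 m.
N² = (9.8/998.06) × (0.24/23.3) = 1.0114 × 10⁻⁴ s⁻².
N = √(1.0114 × 10⁻⁴) = 0.010057 rad s⁻¹, so T = 2π/N = 624.76 s ≈ 625 s.
N² > 0, so the interval is statically stable.

625 s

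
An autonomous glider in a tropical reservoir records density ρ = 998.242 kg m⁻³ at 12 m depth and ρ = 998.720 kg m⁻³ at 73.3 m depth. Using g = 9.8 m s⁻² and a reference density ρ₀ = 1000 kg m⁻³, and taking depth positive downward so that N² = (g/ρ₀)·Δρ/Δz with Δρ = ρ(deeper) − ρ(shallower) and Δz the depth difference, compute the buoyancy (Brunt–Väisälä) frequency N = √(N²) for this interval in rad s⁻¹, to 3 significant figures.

8.74 × 10⁻³ rad s⁻¹

Δρ = 998.720 − 998.242 = 0.478 kg m⁻³ over Δz = 73.3 − 12 = 61.3 m.
N² = (9.8/1000) × (0.478/61.3) = 7.6418 × 10⁻⁵ s⁻².
N = √(7.6418 × 10⁻⁵) = 8.7417 × 10⁻³ rad s⁻¹ ≈ 8.74 × 10⁻³ rad s⁻¹.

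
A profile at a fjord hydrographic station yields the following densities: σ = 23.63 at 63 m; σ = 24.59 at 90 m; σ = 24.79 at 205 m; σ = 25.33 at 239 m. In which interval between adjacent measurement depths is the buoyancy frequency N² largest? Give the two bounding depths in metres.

63–90 m

Compute the density gradient over each adjacent pair:
  63–90 m: Δρ/Δz = 0.96/27 = 0.036 kg m⁻⁴
  90–205 m: Δρ/Δz = 0.20/115 = 1.7 × 10⁻³ kg m⁻⁴
  205–239 m: Δρ/Δz = 0.54/34 = 0.016 kg m⁻⁴
The largest gradient is in the 63–90 m interval — the pycnocline.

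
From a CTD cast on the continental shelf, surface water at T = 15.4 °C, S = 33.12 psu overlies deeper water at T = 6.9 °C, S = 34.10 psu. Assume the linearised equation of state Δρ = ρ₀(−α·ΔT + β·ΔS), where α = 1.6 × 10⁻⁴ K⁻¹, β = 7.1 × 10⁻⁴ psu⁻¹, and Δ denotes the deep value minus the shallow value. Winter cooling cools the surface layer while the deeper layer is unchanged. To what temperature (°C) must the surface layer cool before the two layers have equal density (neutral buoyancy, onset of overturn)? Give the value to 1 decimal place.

Neutral buoyancy requires Δρ = 0, i.e. −α(T_deep − T_surf′) + β(S_deep − S_surf) = 0.
T_surf′ = T_deep − (β/α)·ΔS = 6.9 − (7.1 × 10⁻⁴/1.6 × 10⁻⁴)·(+0.98) = 2.551 °C.
Cooling required: 15.4 − (2.551) = 12.849 °C.

2.6 °C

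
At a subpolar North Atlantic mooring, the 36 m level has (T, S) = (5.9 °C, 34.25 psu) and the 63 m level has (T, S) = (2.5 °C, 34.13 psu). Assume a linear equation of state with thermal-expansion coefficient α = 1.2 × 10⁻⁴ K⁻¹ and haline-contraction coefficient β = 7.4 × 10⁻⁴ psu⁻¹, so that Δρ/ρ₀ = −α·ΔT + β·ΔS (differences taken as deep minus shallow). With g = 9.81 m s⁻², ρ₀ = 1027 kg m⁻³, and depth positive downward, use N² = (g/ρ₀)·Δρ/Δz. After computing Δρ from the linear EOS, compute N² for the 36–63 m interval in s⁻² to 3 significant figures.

ΔT = -3.4 K, ΔS = -0.12 psu (deep − shallow).
Δρ/ρ₀ = −αΔT + βΔS = 4.08 × 10⁻⁴ − 8.88 × 10⁻⁵ = 3.192 × 10⁻⁴, so Δρ ≈ 0.3278 kg m⁻³.
N² = (g/ρ₀)·Δρ/Δz = g·(Δρ/ρ₀)/Δz = 9.81 × 3.192 × 10⁻⁴ / 27 = 1.1598 × 10⁻⁴ s⁻² ≈ 1.16 × 10⁻⁴ s⁻².

1.16 × 10⁻⁴ s⁻²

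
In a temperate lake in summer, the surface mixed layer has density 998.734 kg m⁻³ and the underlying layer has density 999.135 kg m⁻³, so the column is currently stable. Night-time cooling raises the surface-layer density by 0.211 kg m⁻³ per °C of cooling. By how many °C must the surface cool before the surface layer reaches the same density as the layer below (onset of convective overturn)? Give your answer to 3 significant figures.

1.90 °C

Density deficit of the surface layer: 999.135 − 998.734 = 0.401 kg m⁻³.
Required change = 0.401 / 0.211 = 1.90 °C.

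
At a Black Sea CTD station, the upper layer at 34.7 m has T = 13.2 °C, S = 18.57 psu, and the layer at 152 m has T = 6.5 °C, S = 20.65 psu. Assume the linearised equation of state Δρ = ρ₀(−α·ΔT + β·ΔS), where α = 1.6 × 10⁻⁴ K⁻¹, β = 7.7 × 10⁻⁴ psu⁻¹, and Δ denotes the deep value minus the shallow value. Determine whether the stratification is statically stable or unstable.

ΔT = 6.5 − 13.2 = -6.7 K and ΔS = 20.65 − 18.57 = +2.08 psu (deep − shallow).
−αΔT = 1.072 × 10⁻³; βΔS = 1.6016 × 10⁻³; sum Δρ/ρ₀ = 2.6736 × 10⁻³.
Δρ/ρ₀ > 0, so Δρ > 0: deeper water is denser → statically stable.

stable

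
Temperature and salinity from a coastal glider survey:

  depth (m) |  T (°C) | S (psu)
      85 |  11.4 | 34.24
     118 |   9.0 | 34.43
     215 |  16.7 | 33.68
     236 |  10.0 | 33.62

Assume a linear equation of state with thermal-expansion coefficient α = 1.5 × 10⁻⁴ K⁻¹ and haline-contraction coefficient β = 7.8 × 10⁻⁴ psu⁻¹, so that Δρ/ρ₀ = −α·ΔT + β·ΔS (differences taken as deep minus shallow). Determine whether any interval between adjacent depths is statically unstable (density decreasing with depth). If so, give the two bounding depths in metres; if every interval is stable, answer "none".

118–215 m

Evaluate Δρ/ρ₀ = −αΔT + βΔS across each adjacent pair:
  85–118 m: −αΔT+βΔS = −(1.5 × 10⁻⁴)(-2.4)+(7.8 × 10⁻⁴)(+0.19) = 5.1 × 10⁻⁴ → stable
  118–215 m: −αΔT+βΔS = −(1.5 × 10⁻⁴)(+7.7)+(7.8 × 10⁻⁴)(-0.75) = -1.7 × 10⁻³ → UNSTABLE
  215–236 m: −αΔT+βΔS = −(1.5 × 10⁻⁴)(-6.7)+(7.8 × 10⁻⁴)(-0.06) = 9.6 × 10⁻⁴ → stable
The 118–215 m interval has Δρ < 0: lighter water underlies denser water.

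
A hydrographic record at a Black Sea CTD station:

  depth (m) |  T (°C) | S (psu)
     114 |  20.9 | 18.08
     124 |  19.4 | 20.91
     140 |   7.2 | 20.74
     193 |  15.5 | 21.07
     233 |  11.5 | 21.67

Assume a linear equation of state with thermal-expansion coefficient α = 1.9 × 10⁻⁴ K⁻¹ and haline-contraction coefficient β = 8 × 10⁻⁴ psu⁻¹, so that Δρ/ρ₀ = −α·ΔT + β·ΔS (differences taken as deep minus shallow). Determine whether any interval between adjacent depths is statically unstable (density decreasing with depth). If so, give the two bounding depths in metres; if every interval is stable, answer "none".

140–193 m

Evaluate Δρ/ρ₀ = −αΔT + βΔS across each adjacent pair:
  114–124 m: −αΔT+βΔS = −(1.9 × 10⁻⁴)(-1.5)+(8 × 10⁻⁴)(+2.83) = 2.5 × 10⁻³ → stable
  124–140 m: −αΔT+βΔS = −(1.9 × 10⁻⁴)(-12.2)+(8 × 10⁻⁴)(-0.17) = 2.2 × 10⁻³ → stable
  140–193 m: −αΔT+βΔS = −(1.9 × 10⁻⁴)(+8.3)+(8 × 10⁻⁴)(+0.33) = -1.3 × 10⁻³ → UNSTABLE
  193–233 m: −αΔT+βΔS = −(1.9 × 10⁻⁴)(-4.0)+(8 × 10⁻⁴)(+0.60) = 1.2 × 10⁻³ → stable
The 140–193 m interval has Δρ < 0: lighter water underlies denser water.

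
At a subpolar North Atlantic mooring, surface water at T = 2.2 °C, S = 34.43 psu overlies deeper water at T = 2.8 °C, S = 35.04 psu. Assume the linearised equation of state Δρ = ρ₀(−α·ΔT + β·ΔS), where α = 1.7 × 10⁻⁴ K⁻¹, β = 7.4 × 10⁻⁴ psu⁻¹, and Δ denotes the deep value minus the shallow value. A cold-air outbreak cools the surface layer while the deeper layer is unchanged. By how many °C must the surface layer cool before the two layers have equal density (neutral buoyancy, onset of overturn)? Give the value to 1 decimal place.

Neutral buoyancy requires Δρ = 0, i.e. −α(T_deep − T_surf′) + β(S_deep − S_surf) = 0.
T_surf′ = T_deep − (β/α)·ΔS = 2.8 − (7.4 × 10⁻⁴/1.7 × 10⁻⁴)·(+0.61) = 0.145 °C.
Cooling required: 2.2 − (0.145) = 2.055 °C.

2.1 °C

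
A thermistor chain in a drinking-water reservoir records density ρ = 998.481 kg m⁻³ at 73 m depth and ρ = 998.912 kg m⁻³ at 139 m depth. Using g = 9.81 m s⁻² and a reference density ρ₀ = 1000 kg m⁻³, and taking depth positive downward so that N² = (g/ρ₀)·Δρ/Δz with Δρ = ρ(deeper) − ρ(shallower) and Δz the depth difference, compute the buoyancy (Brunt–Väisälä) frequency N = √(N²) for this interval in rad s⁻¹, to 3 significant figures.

8.00 × 10⁻³ rad s⁻¹

Δρ = 998.912 − 998.481 = 0.431 kg m⁻³ over Δz = 139 − 73 = 66 m.
N² = (9.81/1000) × (0.431/66) = 6.4062 × 10⁻⁵ s⁻².
N = √(6.4062 × 10⁻⁵) = 8.0039 × 10⁻³ rad s⁻¹ ≈ 8.00 × 10⁻³ rad s⁻¹.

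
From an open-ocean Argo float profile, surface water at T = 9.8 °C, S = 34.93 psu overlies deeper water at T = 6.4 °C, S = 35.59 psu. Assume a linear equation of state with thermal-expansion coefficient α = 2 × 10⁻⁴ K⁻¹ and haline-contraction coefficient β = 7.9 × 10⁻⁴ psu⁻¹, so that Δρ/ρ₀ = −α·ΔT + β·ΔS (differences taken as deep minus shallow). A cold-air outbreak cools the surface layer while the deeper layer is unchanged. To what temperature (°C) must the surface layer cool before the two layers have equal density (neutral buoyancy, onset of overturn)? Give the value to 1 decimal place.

Neutral buoyancy requires Δρ = 0, i.e. −α(T_deep − T_surf′) + β(S_deep − S_surf) = 0.
T_surf′ = T_deep − (β/α)·ΔS = 6.4 − (7.9 × 10⁻⁴/2 × 10⁻⁴)·(+0.66) = 3.793 °C.
Cooling required: 9.8 − (3.793) = 6.007 °C.

3.8 °C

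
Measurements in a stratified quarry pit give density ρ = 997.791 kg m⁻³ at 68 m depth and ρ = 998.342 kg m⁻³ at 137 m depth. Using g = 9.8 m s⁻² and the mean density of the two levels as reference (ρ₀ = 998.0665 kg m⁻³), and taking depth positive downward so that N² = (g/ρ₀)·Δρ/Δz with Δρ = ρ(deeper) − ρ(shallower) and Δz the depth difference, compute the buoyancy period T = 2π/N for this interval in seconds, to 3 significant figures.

710 s

Δρ = 998.342 − 997.791 = 0.551 kg m⁻³ over Δz = 137 − 68 = 69 m.
N² = (9.8/998.0665) × (0.551/69) = 7.8410 × 10⁻⁵ s⁻².
N = √(7.8410 × 10⁻⁵) = 8.8549 × 10⁻³ rad s⁻¹, so T = 2π/N = 709.57 s ≈ 710 s.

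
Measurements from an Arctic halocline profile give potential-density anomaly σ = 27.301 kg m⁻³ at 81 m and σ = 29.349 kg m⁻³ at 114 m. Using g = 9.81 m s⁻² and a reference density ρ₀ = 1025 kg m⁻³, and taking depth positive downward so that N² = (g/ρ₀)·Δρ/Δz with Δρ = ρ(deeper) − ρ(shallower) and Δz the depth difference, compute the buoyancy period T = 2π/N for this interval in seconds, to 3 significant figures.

258 s

Δρ = 1029.349 − 1027.301 = 2.048 kg m⁻³ over Δz = 114 − 81 = 33 m.
N² = (9.81/1025) × (2.048/33) = 5.9397 × 10⁻⁴ s⁻².
N = √(5.9397 × 10⁻⁴) = 0.024371 rad s⁻¹, so T = 2π/N = 257.81 s ≈ 258 s.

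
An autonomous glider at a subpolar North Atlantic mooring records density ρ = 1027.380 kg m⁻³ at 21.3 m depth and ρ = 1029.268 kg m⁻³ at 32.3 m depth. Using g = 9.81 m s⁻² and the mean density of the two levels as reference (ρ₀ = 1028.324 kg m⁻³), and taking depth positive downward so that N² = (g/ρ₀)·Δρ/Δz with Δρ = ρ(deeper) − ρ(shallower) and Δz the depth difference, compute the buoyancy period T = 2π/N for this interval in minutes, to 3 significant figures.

2.59 min

Δρ = 1029.268 − 1027.380 = 1.888 kg m⁻³ over Δz = 32.3 − 21.3 = 11 m.
N² = (9.81/1028.324) × (1.888/11) = 1.6374 × 10⁻³ s⁻².
N = √(1.6374 × 10⁻³) = 0.040465 rad s⁻¹, so T = 2π/N = 155.27 s = 2.5878 min ≈ 2.59 min.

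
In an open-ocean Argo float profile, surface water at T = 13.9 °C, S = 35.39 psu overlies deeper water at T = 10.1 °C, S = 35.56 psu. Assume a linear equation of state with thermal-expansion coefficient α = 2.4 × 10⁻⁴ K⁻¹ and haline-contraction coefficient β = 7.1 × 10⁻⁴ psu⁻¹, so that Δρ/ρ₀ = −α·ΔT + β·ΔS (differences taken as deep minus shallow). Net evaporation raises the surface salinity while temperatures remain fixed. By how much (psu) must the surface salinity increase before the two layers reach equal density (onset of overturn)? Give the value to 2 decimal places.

Neutral buoyancy requires −α(T_deep − T_surf) + β(S_deep − S_surf′) = 0.
S_surf′ = S_deep − (α/β)·ΔT = 35.56 − (2.4 × 10⁻⁴/7.1 × 10⁻⁴)·(-3.8) = 36.8445 psu.
Increase required: 36.8445 − 35.39 = 1.4545 psu.

1.45 psu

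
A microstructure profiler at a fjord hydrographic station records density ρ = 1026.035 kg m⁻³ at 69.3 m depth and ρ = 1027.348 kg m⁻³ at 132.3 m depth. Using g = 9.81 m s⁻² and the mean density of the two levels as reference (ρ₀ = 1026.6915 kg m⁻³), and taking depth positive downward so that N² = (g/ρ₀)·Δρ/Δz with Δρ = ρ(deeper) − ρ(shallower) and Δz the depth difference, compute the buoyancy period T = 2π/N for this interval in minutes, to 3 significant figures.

Δρ = 1027.348 − 1026.035 = 1.313 kg m⁻³ over Δz = 132.3 − 69.3 = 63 m.
N² = (9.81/1026.6915) × (1.313/63) = 1.9914 × 10⁻⁴ s⁻².
N = √(1.9914 × 10⁻⁴) = 0.014112 rad s⁻¹, so T = 2π/N = 445.24 s = 7.4207 min ≈ 7.42 min.

7.42 min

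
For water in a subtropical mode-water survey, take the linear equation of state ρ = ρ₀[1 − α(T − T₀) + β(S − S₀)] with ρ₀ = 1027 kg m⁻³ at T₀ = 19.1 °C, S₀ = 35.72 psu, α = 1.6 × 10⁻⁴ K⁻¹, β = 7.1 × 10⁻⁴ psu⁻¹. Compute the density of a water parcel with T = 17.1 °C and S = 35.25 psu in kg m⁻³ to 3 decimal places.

1026.986 kg m⁻³

T − T₀ = -2.0 K, S − S₀ = -0.47 psu.
Bracket = 1 − α·(-2.0) + β·(-0.47) = 1 + (-1.37 × 10⁻⁵) = 0.9999863.
ρ = 1027 × 0.9999863 = 1026.986 kg m⁻³.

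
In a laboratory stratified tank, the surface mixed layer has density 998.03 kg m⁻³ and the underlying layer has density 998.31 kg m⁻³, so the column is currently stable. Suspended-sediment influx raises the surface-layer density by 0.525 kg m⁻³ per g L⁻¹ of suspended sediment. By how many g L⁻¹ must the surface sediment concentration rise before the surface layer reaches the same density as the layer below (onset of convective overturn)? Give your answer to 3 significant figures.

Density deficit of the surface layer: 998.31 − 998.03 = 0.28 kg m⁻³.
Required change = 0.28 / 0.525 = 0.533 g L⁻¹.

0.533 g L⁻¹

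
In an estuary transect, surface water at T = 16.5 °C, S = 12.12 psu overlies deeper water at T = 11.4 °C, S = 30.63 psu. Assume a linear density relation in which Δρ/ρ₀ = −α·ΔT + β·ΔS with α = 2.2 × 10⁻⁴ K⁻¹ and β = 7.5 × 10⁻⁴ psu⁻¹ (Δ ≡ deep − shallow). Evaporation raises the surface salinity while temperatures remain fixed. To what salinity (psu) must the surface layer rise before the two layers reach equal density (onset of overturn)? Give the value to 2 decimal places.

Neutral buoyancy requires −α(T_deep − T_surf) + β(S_deep − S_surf′) = 0.
S_surf′ = S_deep − (α/β)·ΔT = 30.63 − (2.2 × 10⁻⁴/7.5 × 10⁻⁴)·(-5.1) = 32.1260 psu.
Increase required: 32.1260 − 12.12 = 20.0060 psu.

32.13 psu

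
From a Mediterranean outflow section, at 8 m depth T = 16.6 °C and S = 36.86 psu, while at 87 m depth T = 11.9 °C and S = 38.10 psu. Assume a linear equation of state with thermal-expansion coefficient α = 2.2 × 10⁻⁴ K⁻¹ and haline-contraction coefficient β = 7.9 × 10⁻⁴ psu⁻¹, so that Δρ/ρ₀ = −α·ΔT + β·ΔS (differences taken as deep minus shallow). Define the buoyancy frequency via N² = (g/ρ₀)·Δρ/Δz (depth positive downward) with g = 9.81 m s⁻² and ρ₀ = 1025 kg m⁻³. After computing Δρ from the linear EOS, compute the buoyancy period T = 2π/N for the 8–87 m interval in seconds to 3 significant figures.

ΔT = -4.7 K, ΔS = +1.24 psu (deep − shallow).
Δρ/ρ₀ = −αΔT + βΔS = 1.034 × 10⁻³ + 9.796 × 10⁻⁴ = 2.0136 × 10⁻³, so Δρ ≈ 2.064 kg m⁻³.
N² = (g/ρ₀)·Δρ/Δz = g·(Δρ/ρ₀)/Δz = 9.81 × 2.0136 × 10⁻³ / 79 = 2.5004 × 10⁻⁴ s⁻².
N = √(2.5004 × 10⁻⁴) = 0.015813 rad s⁻¹ → T = 2π/N = 397.34 s ≈ 397 s.

397 s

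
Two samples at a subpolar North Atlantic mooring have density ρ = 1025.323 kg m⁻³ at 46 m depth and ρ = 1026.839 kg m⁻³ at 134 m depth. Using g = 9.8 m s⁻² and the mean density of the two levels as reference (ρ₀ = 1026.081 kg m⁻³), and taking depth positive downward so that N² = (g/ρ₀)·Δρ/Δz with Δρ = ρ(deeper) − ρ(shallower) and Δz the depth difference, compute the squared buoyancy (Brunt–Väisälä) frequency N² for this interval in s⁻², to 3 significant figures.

Δρ = 1026.839 − 1025.323 = 1.516 kg m⁻³ over Δz = 134 − 46 = 88 m.
N² = (9.8/1026.081) × (1.516/88) = 1.6454 × 10⁻⁴ s⁻² ≈ 1.65 × 10⁻⁴ s⁻².

1.65 × 10⁻⁴ s⁻²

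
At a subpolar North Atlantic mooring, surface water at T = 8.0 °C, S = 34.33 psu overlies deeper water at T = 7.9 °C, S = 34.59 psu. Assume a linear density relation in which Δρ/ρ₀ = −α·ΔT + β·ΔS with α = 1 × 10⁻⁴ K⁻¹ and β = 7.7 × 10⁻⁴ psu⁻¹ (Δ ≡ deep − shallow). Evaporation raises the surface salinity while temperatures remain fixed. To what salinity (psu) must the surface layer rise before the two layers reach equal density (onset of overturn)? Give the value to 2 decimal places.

Neutral buoyancy requires −α(T_deep − T_surf) + β(S_deep − S_surf′) = 0.
S_surf′ = S_deep − (α/β)·ΔT = 34.59 − (1 × 10⁻⁴/7.7 × 10⁻⁴)·(-0.1) = 34.6030 psu.
Increase required: 34.6030 − 34.33 = 0.2730 psu.

34.60 psu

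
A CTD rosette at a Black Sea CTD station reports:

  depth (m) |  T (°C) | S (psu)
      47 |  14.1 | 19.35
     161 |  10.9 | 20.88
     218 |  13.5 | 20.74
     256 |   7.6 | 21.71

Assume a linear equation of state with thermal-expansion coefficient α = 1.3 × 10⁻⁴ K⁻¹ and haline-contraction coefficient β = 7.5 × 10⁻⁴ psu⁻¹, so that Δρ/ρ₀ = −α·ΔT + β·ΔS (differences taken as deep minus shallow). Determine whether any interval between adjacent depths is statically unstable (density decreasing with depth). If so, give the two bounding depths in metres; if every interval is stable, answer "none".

Evaluate Δρ/ρ₀ = −αΔT + βΔS across each adjacent pair:
  47–161 m: −αΔT+βΔS = −(1.3 × 10⁻⁴)(-3.2)+(7.5 × 10⁻⁴)(+1.53) = 1.6 × 10⁻³ → stable
  161–218 m: −αΔT+βΔS = −(1.3 × 10⁻⁴)(+2.6)+(7.5 × 10⁻⁴)(-0.14) = -4.4 × 10⁻⁴ → UNSTABLE
  218–256 m: −αΔT+βΔS = −(1.3 × 10⁻⁴)(-5.9)+(7.5 × 10⁻⁴)(+0.97) = 1.5 × 10⁻³ → stable
The 161–218 m interval has Δρ < 0: lighter water underlies denser water.

161–218 m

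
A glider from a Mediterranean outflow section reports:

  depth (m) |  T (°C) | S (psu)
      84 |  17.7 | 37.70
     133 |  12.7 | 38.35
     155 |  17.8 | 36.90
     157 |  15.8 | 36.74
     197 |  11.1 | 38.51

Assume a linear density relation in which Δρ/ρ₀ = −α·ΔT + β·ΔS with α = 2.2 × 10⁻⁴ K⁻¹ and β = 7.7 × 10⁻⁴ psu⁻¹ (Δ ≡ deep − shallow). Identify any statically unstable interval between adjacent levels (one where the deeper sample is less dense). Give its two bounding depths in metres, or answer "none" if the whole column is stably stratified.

Evaluate Δρ/ρ₀ = −αΔT + βΔS across each adjacent pair:
  84–133 m: −αΔT+βΔS = −(2.2 × 10⁻⁴)(-5.0)+(7.7 × 10⁻⁴)(+0.65) = 1.6 × 10⁻³ → stable
  133–155 m: −αΔT+βΔS = −(2.2 × 10⁻⁴)(+5.1)+(7.7 × 10⁻⁴)(-1.45) = -2.2 × 10⁻³ → UNSTABLE
  155–157 m: −αΔT+βΔS = −(2.2 × 10⁻⁴)(-2.0)+(7.7 × 10⁻⁴)(-0.16) = 3.2 × 10⁻⁴ → stable
  157–197 m: −αΔT+βΔS = −(2.2 × 10⁻⁴)(-4.7)+(7.7 × 10⁻⁴)(+1.77) = 2.4 × 10⁻³ → stable
The 133–155 m interval has Δρ < 0: lighter water underlies denser water.

133–155 m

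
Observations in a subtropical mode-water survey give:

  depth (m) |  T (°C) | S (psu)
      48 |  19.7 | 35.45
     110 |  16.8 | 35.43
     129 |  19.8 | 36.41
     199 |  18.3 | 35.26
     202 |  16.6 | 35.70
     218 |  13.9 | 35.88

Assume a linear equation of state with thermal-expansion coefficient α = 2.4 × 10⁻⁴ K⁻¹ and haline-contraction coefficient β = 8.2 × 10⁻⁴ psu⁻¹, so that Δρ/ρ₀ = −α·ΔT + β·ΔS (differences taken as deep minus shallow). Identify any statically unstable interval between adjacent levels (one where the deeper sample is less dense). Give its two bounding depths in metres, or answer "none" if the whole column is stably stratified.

Evaluate Δρ/ρ₀ = −αΔT + βΔS across each adjacent pair:
  48–110 m: −αΔT+βΔS = −(2.4 × 10⁻⁴)(-2.9)+(8.2 × 10⁻⁴)(-0.02) = 6.8 × 10⁻⁴ → stable
  110–129 m: −αΔT+βΔS = −(2.4 × 10⁻⁴)(+3.0)+(8.2 × 10⁻⁴)(+0.98) = 8.4 × 10⁻⁵ → stable
  129–199 m: −αΔT+βΔS = −(2.4 × 10⁻⁴)(-1.5)+(8.2 × 10⁻⁴)(-1.15) = -5.8 × 10⁻⁴ → UNSTABLE
  199–202 m: −αΔT+βΔS = −(2.4 × 10⁻⁴)(-1.7)+(8.2 × 10⁻⁴)(+0.44) = 7.7 × 10⁻⁴ → stable
  202–218 m: −αΔT+βΔS = −(2.4 × 10⁻⁴)(-2.7)+(8.2 × 10⁻⁴)(+0.18) = 8.0 × 10⁻⁴ → stable
The 129–199 m interval has Δρ < 0: lighter water underlies denser water.

129–199 m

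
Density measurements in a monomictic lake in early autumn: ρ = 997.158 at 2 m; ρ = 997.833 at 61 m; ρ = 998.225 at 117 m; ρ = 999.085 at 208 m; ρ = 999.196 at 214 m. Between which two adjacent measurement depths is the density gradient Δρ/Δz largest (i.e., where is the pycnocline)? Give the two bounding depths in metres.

Compute the density gradient over each adjacent pair:
  2–61 m: Δρ/Δz = 0.675/59 = 0.011 kg m⁻⁴
  61–117 m: Δρ/Δz = 0.392/56 = 7.0 × 10⁻³ kg m⁻⁴
  117–208 m: Δρ/Δz = 0.860/91 = 9.5 × 10⁻³ kg m⁻⁴
  208–214 m: Δρ/Δz = 0.111/6 = 0.018 kg m⁻⁴
The largest gradient is in the 208–214 m interval — the pycnocline.

208–214 m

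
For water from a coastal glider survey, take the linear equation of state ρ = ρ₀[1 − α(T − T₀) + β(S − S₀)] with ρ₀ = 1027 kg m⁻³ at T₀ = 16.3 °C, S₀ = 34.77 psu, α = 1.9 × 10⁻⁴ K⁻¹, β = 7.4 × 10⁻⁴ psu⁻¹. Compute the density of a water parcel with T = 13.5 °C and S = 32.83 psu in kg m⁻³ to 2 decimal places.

1026.07 kg m⁻³

T − T₀ = -2.8 K, S − S₀ = -1.94 psu.
Bracket = 1 − α·(-2.8) + β·(-1.94) = 1 + (-9.036 × 10⁻⁴) = 0.9990964.
ρ = 1027 × 0.9990964 = 1026.07 kg m⁻³.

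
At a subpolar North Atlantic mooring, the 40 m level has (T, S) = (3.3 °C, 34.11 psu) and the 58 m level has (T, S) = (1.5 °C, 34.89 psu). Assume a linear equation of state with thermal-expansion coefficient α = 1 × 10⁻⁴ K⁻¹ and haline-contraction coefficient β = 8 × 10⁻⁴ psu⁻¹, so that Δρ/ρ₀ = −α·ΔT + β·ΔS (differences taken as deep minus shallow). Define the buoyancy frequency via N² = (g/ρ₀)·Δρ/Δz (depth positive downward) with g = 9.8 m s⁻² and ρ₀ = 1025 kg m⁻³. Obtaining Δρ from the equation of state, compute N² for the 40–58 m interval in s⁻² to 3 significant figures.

4.38 × 10⁻⁴ s⁻²

ΔT = -1.8 K, ΔS = +0.78 psu (deep − shallow).
Δρ/ρ₀ = −αΔT + βΔS = 1.80 × 10⁻⁴ + 6.24 × 10⁻⁴ = 8.04 × 10⁻⁴, so Δρ ≈ 0.8241 kg m⁻³.
N² = (g/ρ₀)·Δρ/Δz = g·(Δρ/ρ₀)/Δz = 9.8 × 8.04 × 10⁻⁴ / 18 = 4.3773 × 10⁻⁴ s⁻² ≈ 4.38 × 10⁻⁴ s⁻².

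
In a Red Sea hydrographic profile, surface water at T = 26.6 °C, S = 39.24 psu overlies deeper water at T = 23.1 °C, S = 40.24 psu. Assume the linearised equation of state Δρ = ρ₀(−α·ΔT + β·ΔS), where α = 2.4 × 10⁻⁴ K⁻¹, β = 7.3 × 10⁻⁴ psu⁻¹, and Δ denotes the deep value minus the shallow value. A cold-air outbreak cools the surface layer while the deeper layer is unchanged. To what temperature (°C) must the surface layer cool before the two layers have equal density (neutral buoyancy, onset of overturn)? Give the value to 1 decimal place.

Neutral buoyancy requires Δρ = 0, i.e. −α(T_deep − T_surf′) + β(S_deep − S_surf) = 0.
T_surf′ = T_deep − (β/α)·ΔS = 23.1 − (7.3 × 10⁻⁴/2.4 × 10⁻⁴)·(+1.00) = 20.058 °C.
Cooling required: 26.6 − (20.058) = 6.542 °C.

20.1 °C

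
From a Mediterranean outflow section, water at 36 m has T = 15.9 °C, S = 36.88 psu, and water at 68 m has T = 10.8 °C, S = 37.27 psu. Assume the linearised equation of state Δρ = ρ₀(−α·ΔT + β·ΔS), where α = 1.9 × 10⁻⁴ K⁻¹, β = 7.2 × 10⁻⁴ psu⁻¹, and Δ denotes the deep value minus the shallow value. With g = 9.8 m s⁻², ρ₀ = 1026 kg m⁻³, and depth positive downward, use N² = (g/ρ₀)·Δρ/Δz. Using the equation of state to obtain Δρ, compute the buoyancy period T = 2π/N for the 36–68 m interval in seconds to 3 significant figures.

ΔT = -5.1 K, ΔS = +0.39 psu (deep − shallow).
Δρ/ρ₀ = −αΔT + βΔS = 9.69 × 10⁻⁴ + 2.808 × 10⁻⁴ = 1.2498 × 10⁻³, so Δρ ≈ 1.282 kg m⁻³.
N² = (g/ρ₀)·Δρ/Δz = g·(Δρ/ρ₀)/Δz = 9.8 × 1.2498 × 10⁻³ / 32 = 3.8275 × 10⁻⁴ s⁻².
N = √(3.8275 × 10⁻⁴) = 0.019564 rad s⁻¹ → T = 2π/N = 321.16 s ≈ 321 s.

321 s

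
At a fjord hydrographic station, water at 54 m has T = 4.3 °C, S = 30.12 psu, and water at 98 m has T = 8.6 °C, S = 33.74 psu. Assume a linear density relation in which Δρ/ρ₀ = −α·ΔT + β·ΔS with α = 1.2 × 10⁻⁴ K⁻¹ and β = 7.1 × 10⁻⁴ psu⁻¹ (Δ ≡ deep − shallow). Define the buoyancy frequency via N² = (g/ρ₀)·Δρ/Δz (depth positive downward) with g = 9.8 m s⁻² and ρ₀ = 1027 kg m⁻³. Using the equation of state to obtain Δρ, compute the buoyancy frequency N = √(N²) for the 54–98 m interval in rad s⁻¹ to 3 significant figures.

0.0214 rad s⁻¹

ΔT = +4.3 K, ΔS = +3.62 psu (deep − shallow).
Δρ/ρ₀ = −αΔT + βΔS = -5.16 × 10⁻⁴ + 2.5702 × 10⁻³ = 2.0542 × 10⁻³, so Δρ ≈ 2.110 kg m⁻³.
N² = (g/ρ₀)·Δρ/Δz = g·(Δρ/ρ₀)/Δz = 9.8 × 2.0542 × 10⁻³ / 44 = 4.5753 × 10⁻⁴ s⁻².
N = √(4.5753 × 10⁻⁴) = 0.021390 rad s⁻¹ ≈ 0.0214 rad s⁻¹.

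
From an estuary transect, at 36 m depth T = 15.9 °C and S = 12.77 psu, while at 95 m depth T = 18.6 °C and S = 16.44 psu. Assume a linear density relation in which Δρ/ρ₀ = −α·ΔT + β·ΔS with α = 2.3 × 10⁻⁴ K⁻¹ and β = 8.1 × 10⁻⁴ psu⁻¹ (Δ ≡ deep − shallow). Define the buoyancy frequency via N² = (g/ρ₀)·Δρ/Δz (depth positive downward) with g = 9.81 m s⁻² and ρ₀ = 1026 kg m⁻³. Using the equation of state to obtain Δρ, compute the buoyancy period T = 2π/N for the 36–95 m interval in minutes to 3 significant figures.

ΔT = +2.7 K, ΔS = +3.67 psu (deep − shallow).
Δρ/ρ₀ = −αΔT + βΔS = -6.21 × 10⁻⁴ + 2.9727 × 10⁻³ = 2.3517 × 10⁻³, so Δρ ≈ 2.413 kg m⁻³.
N² = (g/ρ₀)·Δρ/Δz = g·(Δρ/ρ₀)/Δz = 9.81 × 2.3517 × 10⁻³ / 59 = 3.9102 × 10⁻⁴ s⁻².
N = √(3.9102 × 10⁻⁴) = 0.019774 rad s⁻¹ → T = 2π/N = 317.75 s = 5.2958 min ≈ 5.30 min.

5.30 min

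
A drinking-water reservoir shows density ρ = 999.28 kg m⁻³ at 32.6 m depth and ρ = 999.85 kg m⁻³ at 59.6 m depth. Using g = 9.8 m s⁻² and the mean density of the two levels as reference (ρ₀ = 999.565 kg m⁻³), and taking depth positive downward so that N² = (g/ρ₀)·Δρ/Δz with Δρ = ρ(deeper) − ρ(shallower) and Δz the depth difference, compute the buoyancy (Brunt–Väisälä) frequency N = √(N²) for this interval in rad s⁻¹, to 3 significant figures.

Δρ = 999.85 − 999.28 = 0.57 kg m⁻³ over Δz = 59.6 − 32.6 = 27 m.
N² = (9.8/999.565) × (0.57/27) = 2.0698 × 10⁻⁴ s⁻².
N = √(2.0698 × 10⁻⁴) = 0.014387 rad s⁻¹ ≈ 0.0144 rad s⁻¹.

0.0144 rad s⁻¹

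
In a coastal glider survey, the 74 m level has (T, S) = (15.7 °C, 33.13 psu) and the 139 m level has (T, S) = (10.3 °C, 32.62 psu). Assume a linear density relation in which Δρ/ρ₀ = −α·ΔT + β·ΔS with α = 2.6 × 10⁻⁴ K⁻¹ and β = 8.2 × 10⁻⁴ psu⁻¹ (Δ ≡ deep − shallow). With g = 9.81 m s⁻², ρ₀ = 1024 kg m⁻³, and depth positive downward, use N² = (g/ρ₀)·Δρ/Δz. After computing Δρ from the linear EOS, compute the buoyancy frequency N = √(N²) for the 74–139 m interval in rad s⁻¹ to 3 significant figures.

ΔT = -5.4 K, ΔS = -0.51 psu (deep − shallow).
Δρ/ρ₀ = −αΔT + βΔS = 1.404 × 10⁻³ − 4.182 × 10⁻⁴ = 9.858 × 10⁻⁴, so Δρ ≈ 1.009 kg m⁻³.
N² = (g/ρ₀)·Δρ/Δz = g·(Δρ/ρ₀)/Δz = 9.81 × 9.858 × 10⁻⁴ / 65 = 1.4878 × 10⁻⁴ s⁻².
N = √(1.4878 × 10⁻⁴) = 0.012198 rad s⁻¹ ≈ 0.0122 rad s⁻¹.

0.0122 rad s⁻¹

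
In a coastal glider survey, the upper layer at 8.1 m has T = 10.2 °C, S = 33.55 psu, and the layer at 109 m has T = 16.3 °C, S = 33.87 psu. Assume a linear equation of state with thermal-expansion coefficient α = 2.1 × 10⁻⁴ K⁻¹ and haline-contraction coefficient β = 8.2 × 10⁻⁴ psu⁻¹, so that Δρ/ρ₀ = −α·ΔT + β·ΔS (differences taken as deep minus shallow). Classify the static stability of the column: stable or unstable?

ΔT = 16.3 − 10.2 = +6.1 K and ΔS = 33.87 − 33.55 = +0.32 psu (deep − shallow).
−αΔT = -1.281 × 10⁻³; βΔS = 2.624 × 10⁻⁴; sum Δρ/ρ₀ = -1.0186 × 10⁻³.
Δρ/ρ₀ < 0, so Δρ < 0: deeper water is lighter → statically unstable; the column would overturn.

unstable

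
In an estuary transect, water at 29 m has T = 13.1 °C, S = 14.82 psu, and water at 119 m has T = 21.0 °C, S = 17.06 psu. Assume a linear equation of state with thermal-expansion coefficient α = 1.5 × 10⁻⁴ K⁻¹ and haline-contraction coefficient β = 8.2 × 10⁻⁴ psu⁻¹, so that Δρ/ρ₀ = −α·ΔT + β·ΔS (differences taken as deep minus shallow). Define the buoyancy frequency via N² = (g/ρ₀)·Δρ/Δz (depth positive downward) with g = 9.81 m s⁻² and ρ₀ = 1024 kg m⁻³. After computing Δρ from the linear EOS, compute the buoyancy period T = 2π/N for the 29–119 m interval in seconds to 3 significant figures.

ΔT = +7.9 K, ΔS = +2.24 psu (deep − shallow).
Δρ/ρ₀ = −αΔT + βΔS = -1.185 × 10⁻³ + 1.8368 × 10⁻³ = 6.518 × 10⁻⁴, so Δρ ≈ 0.6674 kg m⁻³.
N² = (g/ρ₀)·Δρ/Δz = g·(Δρ/ρ₀)/Δz = 9.81 × 6.518 × 10⁻⁴ / 90 = 7.1046 × 10⁻⁵ s⁻².
N = √(7.1046 × 10⁻⁵) = 8.4289 × 10⁻³ rad s⁻¹ → T = 2π/N = 745.43 s ≈ 745 s.

745 s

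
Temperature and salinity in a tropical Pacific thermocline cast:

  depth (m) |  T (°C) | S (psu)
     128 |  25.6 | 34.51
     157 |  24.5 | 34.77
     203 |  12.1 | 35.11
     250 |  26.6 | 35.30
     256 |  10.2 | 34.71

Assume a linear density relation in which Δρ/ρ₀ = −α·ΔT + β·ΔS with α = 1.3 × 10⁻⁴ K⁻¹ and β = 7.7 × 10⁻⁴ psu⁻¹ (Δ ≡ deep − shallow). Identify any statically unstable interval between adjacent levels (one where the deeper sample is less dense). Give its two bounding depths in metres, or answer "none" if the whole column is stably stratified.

203–250 m

Evaluate Δρ/ρ₀ = −αΔT + βΔS across each adjacent pair:
  128–157 m: −αΔT+βΔS = −(1.3 × 10⁻⁴)(-1.1)+(7.7 × 10⁻⁴)(+0.26) = 3.4 × 10⁻⁴ → stable
  157–203 m: −αΔT+βΔS = −(1.3 × 10⁻⁴)(-12.4)+(7.7 × 10⁻⁴)(+0.34) = 1.9 × 10⁻³ → stable
  203–250 m: −αΔT+βΔS = −(1.3 × 10⁻⁴)(+14.5)+(7.7 × 10⁻⁴)(+0.19) = -1.7 × 10⁻³ → UNSTABLE
  250–256 m: −αΔT+βΔS = −(1.3 × 10⁻⁴)(-16.4)+(7.7 × 10⁻⁴)(-0.59) = 1.7 × 10⁻³ → stable
The 203–250 m interval has Δρ < 0: lighter water underlies denser water.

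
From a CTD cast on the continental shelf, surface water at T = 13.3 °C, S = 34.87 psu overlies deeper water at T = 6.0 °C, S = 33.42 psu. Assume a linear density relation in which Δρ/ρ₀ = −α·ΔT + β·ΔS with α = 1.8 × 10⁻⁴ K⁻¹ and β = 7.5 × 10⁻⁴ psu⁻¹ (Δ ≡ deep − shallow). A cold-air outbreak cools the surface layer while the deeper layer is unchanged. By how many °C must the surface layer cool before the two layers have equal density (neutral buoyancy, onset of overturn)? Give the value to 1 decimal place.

1.3 °C

Neutral buoyancy requires Δρ = 0, i.e. −α(T_deep − T_surf′) + β(S_deep − S_surf) = 0.
T_surf′ = T_deep − (β/α)·ΔS = 6.0 − (7.5 × 10⁻⁴/1.8 × 10⁻⁴)·(-1.45) = 12.042 °C.
Cooling required: 13.3 − (12.042) = 1.258 °C.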